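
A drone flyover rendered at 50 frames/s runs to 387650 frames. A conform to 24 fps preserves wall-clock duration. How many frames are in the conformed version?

186072 frames

Target frames = source frames × (target rate / source rate) = 387650 × (24)/(50) = 387650 × 12/25 = 186072.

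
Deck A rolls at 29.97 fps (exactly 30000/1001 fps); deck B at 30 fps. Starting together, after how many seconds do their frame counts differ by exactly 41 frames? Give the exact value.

41041/30 seconds

The gap grows by |30 − 30000/1001| = 30/1001 frames per second.
Time for a 41-frame gap: 41 ÷ (30/1001) = 41041/30 s.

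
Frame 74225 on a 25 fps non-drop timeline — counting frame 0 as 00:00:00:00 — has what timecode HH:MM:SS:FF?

00:49:29:00

74225 ÷ 25 = 2969 full seconds, remainder 0 frames.
2969 s = 0 h 49 min 29 s.
Timecode: 00:49:29:00.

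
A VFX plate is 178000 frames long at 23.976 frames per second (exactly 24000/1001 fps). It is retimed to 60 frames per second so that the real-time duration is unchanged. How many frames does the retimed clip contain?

Target frames = source frames × (target rate / source rate) = 178000 × (60)/(24000/1001) = 178000 × 1001/400 = 445445.

445445 frames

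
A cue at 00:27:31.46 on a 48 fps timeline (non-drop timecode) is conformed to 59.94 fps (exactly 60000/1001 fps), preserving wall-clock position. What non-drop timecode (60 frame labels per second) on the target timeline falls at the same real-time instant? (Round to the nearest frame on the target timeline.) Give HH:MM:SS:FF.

Source frame index: (0×3600 + 27×60 + 31) × 48 + 46 = 79294.
Real time: 79294 / (48) = 39647/24 s.
Target frame: (39647/24) × (60000/1001) = 99117500/1001 ≈ 99018.482 → 99018.
At 60 labels/s: frame 99018 → 00:27:30:18.

00:27:30:18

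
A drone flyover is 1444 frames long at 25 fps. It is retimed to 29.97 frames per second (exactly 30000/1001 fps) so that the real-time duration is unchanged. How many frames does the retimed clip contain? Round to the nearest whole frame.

1731 frames

Frames at target rate = 1444 × (30000/1001) / (25) = 1732800/1001 ≈ 1731.069.
Nearest whole frame: 1731.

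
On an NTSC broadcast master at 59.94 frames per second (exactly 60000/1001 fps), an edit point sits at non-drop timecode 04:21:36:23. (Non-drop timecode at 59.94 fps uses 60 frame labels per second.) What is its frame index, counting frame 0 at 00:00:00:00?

941783

Total seconds to the label: (4 × 3600 + 21 × 60 + 36) = 15696.
Frame index = 15696 × 60 + 23 = 941783.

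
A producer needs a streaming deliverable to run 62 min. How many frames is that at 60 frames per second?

62 min = 3720 s.
Frames = 3720 × 60 = 223200.

223200 frames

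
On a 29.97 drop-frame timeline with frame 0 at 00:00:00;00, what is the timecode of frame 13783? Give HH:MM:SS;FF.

Each 10-minute DF block holds 10 × 60 × 30 − 9 × 2 = 17982 frames. 13783 ÷ 17982 → 0 full blocks, remainder 13783.
Within the partial block the first minute is 1800 frames and each further minute 1798, so 7 further minute boundaries passed. Total skipped labels = 18 × 0 + 2 × 7 = 14.
Non-drop label index = 13783 + 14 = 13797; at 30 labels/s that is 00:07:39:27, i.e. DF 00:07:39;27.

00:07:39;27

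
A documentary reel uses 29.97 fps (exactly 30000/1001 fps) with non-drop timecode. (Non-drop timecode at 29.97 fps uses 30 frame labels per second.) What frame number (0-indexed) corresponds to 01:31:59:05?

Total seconds to the label: (1 × 3600 + 31 × 60 + 59) = 5519.
Frame index = 5519 × 30 + 5 = 165575.

frame 165575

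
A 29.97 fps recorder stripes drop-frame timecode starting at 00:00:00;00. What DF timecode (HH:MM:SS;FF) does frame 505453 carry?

04:41:05;09

Ten DF minutes hold 17982 frames, so frame 505453 lies in block 28 (frames 503496–521477) with 1957 frames into that block.
The block's first minute is 1800 frames and the rest 1798 each; 1957 frames reaches minute 1, so 28 × 18 + 1 × 2 = 506 labels have been skipped so far.
Adding those back, label number 505453 + 506 = 505959 at 30 labels/s is 16865 s + 9 f = 4 h 41 min 5 s frame 9, i.e. 04:41:05;09.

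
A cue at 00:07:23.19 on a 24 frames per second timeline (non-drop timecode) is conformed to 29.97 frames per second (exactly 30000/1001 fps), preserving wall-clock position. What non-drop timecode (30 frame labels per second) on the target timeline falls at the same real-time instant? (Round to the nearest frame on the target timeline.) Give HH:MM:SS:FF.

Source frame index: (0×3600 + 7×60 + 23) × 24 + 19 = 10651.
Real time: 10651 / (24) = 10651/24 s.
Target frame: (10651/24) × (30000/1001) = 13313750/1001 ≈ 13300.450 → 13300.
At 30 labels/s: frame 13300 → 00:07:23:10.

00:07:23:10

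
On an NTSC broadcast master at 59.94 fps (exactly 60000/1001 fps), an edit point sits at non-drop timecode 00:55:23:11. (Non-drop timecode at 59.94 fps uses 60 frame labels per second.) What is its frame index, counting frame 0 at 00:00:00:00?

199391

Total seconds to the label: (0 × 3600 + 55 × 60 + 23) = 3323.
Frame index = 3323 × 60 + 11 = 199391.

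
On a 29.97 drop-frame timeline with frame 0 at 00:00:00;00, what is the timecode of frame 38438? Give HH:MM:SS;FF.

00:21:22;16

Each 10-minute DF block holds 10 × 60 × 30 − 9 × 2 = 17982 frames. 38438 ÷ 17982 → 2 full blocks, remainder 2474.
Within the partial block the first minute is 1800 frames and each further minute 1798, so 1 further minute boundary passed. Total skipped labels = 18 × 2 + 2 × 1 = 38.
Non-drop label index = 38438 + 38 = 38476; at 30 labels/s that is 00:21:22:16, i.e. DF 00:21:22;16.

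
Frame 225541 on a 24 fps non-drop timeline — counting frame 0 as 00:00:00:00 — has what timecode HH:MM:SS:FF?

02:36:37:13

225541 ÷ 24 = 9397 full seconds, remainder 13 frames.
9397 s = 2 h 36 min 37 s.
Timecode: 02:36:37:13.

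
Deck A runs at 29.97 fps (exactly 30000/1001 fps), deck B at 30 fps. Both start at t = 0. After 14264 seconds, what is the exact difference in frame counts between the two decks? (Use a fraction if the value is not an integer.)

A emits 30000/1001 × 14264 = 427920000/1001 frames; B emits 30 × 14264 = 427920.
Difference = 427920/1001 frames (≈ 427.4925); B is ahead of A.

427920/1001 frames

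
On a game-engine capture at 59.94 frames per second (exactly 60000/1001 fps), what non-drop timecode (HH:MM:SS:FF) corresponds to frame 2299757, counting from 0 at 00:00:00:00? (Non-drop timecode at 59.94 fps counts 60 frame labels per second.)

2299757 ÷ 60 = 38329 full seconds, remainder 17 frames.
38329 s = 10 h 38 min 49 s.
Timecode: 10:38:49:17.

10:38:49:17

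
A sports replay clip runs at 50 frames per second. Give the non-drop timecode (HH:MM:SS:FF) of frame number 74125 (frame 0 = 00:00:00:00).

74125 ÷ 50 = 1482 full seconds, remainder 25 frames.
1482 s = 0 h 24 min 42 s.
Timecode: 00:24:42:25.

00:24:42:25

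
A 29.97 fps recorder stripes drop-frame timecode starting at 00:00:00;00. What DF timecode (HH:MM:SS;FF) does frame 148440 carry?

01:22:32;28

Ten DF minutes hold 17982 frames, so frame 148440 lies in block 8 (frames 143856–161837) with 4584 frames into that block.
The block's first minute is 1800 frames and the rest 1798 each; 4584 frames reaches minute 2, so 8 × 18 + 2 × 2 = 148 labels have been skipped so far.
Adding those back, label number 148440 + 148 = 148588 at 30 labels/s is 4952 s + 28 f = 1 h 22 min 32 s frame 28, i.e. 01:22:32;28.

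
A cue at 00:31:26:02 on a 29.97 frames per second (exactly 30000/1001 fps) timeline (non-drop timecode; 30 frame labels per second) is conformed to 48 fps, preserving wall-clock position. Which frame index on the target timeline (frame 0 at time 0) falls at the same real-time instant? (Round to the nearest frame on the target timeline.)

frame 90622

Source frame index: (0×3600 + 31×60 + 26) × 30 + 2 = 56582.
Real time: 56582 / (30000/1001) = 28319291/15000 s.
Target frame: (28319291/15000) × (48) = 56638582/625 ≈ 90621.731 → 90622.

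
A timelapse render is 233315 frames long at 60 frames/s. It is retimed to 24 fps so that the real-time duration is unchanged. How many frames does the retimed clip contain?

93326 frames

Target frames = source frames × (target rate / source rate) = 233315 × (24)/(60) = 233315 × 2/5 = 93326.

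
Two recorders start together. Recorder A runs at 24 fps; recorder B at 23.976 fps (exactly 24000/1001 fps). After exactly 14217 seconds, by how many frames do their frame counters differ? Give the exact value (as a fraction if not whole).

A emits 24 × 14217 = 341208 frames; B emits 24000/1001 × 14217 = 48744000/143.
Difference = 48744/143 frames (≈ 340.8671); B is behind A.

48744/143 frames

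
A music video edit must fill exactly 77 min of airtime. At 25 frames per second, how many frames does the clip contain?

115500 frames

77 min = 4620 s.
Frames = 4620 × 25 = 115500.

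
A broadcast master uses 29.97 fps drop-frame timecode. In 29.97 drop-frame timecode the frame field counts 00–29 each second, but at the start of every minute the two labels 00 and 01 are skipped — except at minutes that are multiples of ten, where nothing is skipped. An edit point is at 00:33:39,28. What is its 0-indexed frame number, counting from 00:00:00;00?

60538

As if non-drop at 30 labels/s: (0 × 3600 + 33 × 60 + 39) × 30 + 28 = 60598.
Minute boundaries passed: 33; those not divisible by 10: 33 − 3 = 30; dropped labels = 2 × 30 = 60.
Actual frame index = 60598 − 60 = 60538.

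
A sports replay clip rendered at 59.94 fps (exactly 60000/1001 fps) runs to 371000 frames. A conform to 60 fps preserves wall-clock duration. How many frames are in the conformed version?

Target frames = source frames × (target rate / source rate) = 371000 × (60)/(60000/1001) = 371000 × 1001/1000 = 371371.

371371 frames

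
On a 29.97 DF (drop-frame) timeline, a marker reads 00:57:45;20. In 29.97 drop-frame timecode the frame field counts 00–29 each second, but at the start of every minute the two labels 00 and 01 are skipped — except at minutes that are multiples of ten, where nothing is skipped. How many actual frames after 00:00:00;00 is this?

Complete 10-minute blocks: 5, each 17982 frames → 89910.
Remaining 7 whole minutes in the current block: 1800 + 6 × 1798 = 12588 frames.
Within the current minute: 45 × 30 + 20 − 2 = 1368 (labels ;00/;01 skipped at this minute). Total = 89910 + 12588 + 1368 = 103866.

103866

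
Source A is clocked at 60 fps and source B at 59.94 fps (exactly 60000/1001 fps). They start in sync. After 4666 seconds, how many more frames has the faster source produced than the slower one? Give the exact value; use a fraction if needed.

279960/1001 frames

A emits 60 × 4666 = 279960 frames; B emits 60000/1001 × 4666 = 279960000/1001.
Difference = 279960/1001 frames (≈ 279.6803); B is behind A.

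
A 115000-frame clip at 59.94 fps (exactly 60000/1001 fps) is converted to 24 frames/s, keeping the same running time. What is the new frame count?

Target frames = source frames × (target rate / source rate) = 115000 × (24)/(60000/1001) = 115000 × 1001/2500 = 46046.

46046 frames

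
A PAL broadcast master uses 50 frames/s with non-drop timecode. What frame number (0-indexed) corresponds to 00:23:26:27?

Total seconds to the label: (0 × 3600 + 23 × 60 + 26) = 1406.
Frame index = 1406 × 50 + 27 = 70327.

70327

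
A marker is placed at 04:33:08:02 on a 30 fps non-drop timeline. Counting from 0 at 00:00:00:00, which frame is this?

Total seconds to the label: (4 × 3600 + 33 × 60 + 8) = 16388.
Frame index = 16388 × 30 + 2 = 491642.

491642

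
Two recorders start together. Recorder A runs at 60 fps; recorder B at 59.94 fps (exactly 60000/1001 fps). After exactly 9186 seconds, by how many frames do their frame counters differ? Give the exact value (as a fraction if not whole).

A emits 60 × 9186 = 551160 frames; B emits 60000/1001 × 9186 = 551160000/1001.
Difference = 551160/1001 frames (≈ 550.6094); B is behind A.

551160/1001 frames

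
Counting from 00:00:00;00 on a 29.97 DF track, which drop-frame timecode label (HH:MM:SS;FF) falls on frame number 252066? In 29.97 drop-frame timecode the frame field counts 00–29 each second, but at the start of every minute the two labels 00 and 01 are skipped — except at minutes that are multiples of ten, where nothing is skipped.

Each 10-minute DF block holds 10 × 60 × 30 − 9 × 2 = 17982 frames. 252066 ÷ 17982 → 14 full blocks, remainder 318.
Within the partial block the first minute is 1800 frames and each further minute 1798, so 0 further minute boundaries passed. Total skipped labels = 18 × 14 + 2 × 0 = 252.
Non-drop label index = 252066 + 252 = 252318; at 30 labels/s that is 02:20:10:18, i.e. DF 02:20:10;18.

02:20:10;18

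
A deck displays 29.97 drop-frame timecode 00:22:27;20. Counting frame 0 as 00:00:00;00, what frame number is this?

40390

Complete 10-minute blocks: 2, each 17982 frames → 35964.
Remaining 2 whole minutes in the current block: 1800 + 1 × 1798 = 3598 frames.
Within the current minute: 27 × 30 + 20 − 2 = 828 (labels ;00/;01 skipped at this minute). Total = 35964 + 3598 + 828 = 40390.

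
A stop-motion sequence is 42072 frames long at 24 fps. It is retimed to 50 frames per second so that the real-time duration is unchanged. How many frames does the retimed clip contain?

Target frames = source frames × (target rate / source rate) = 42072 × (50)/(24) = 42072 × 25/12 = 87650.

87650 frames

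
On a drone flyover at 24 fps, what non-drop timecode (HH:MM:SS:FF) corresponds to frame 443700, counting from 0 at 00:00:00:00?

05:08:07:12

443700 ÷ 24 = 18487 full seconds, remainder 12 frames.
18487 s = 5 h 8 min 7 s.
Timecode: 05:08:07:12.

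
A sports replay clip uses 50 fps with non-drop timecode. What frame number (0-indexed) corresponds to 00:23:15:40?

frame 69790

Total seconds to the label: (0 × 3600 + 23 × 60 + 15) = 1395.
Frame index = 1395 × 50 + 40 = 69790.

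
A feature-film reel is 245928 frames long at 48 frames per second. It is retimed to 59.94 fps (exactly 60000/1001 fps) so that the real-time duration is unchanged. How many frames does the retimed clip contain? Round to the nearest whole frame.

307103 frames

Frames at target rate = 245928 × (60000/1001) / (48) = 307410000/1001 ≈ 307102.897.
Nearest whole frame: 307103.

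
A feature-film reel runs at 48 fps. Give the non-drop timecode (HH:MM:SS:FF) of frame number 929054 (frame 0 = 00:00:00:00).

05:22:35:14

929054 ÷ 48 = 19355 full seconds, remainder 14 frames.
19355 s = 5 h 22 min 35 s.
Timecode: 05:22:35:14.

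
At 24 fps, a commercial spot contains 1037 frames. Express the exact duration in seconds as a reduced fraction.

1037/24 seconds

Running time = 1037 ÷ (24) = 1037 × 1/24 = 1037/24 s.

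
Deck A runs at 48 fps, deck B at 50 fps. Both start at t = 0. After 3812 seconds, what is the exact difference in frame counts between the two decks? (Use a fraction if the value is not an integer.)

A emits 48 × 3812 = 182976 frames; B emits 50 × 3812 = 190600.
Difference = 7624 frames; B is ahead of A.

7624 frames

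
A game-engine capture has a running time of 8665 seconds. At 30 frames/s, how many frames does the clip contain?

259950 frames

Frames = 8665 × 30 = 259950.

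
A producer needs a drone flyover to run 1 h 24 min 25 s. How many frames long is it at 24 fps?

1 h 24 min 25 s = 5065 s.
Frames = 5065 × 24 = 121560.

121560 frames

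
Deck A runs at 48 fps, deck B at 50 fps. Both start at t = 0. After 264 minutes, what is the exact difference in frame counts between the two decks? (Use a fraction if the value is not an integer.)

31680 frames

264 min = 15840 s.
A emits 48 × 15840 = 760320 frames; B emits 50 × 15840 = 792000.
Difference = 31680 frames; B is ahead of A.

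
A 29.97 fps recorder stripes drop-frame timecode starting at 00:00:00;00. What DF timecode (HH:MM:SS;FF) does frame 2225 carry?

00:01:14;07

Ten DF minutes hold 17982 frames, so frame 2225 lies in block 0 (frames 0–17981) with 2225 frames into that block.
The block's first minute is 1800 frames and the rest 1798 each; 2225 frames reaches minute 1, so 0 × 18 + 1 × 2 = 2 labels have been skipped so far.
Adding those back, label number 2225 + 2 = 2227 at 30 labels/s is 74 s + 7 f = 0 h 1 min 14 s frame 7, i.e. 00:01:14;07.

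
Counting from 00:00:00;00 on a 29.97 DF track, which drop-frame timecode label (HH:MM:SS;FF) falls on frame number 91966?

Each 10-minute DF block holds 10 × 60 × 30 − 9 × 2 = 17982 frames. 91966 ÷ 17982 → 5 full blocks, remainder 2056.
Within the partial block the first minute is 1800 frames and each further minute 1798, so 1 further minute boundary passed. Total skipped labels = 18 × 5 + 2 × 1 = 92.
Non-drop label index = 91966 + 92 = 92058; at 30 labels/s that is 00:51:08:18, i.e. DF 00:51:08;18.

00:51:08;18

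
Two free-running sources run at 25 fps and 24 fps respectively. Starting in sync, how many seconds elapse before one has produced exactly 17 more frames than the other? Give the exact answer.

The gap grows by |24 − 25| = 1 frame per second.
Time for a 17-frame gap: 17 ÷ (1) = 17 s.

17 seconds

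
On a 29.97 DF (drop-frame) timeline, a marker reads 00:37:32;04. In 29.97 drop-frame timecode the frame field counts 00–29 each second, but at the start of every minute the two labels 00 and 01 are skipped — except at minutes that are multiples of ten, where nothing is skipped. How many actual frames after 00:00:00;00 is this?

67496

As if non-drop at 30 labels/s: (0 × 3600 + 37 × 60 + 32) × 30 + 4 = 67564.
Minute boundaries passed: 37; those not divisible by 10: 37 − 3 = 34; dropped labels = 2 × 34 = 68.
Actual frame index = 67564 − 68 = 67496.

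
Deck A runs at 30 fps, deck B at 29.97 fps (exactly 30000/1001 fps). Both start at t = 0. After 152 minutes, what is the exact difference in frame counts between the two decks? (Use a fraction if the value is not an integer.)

152 min = 9120 s.
A emits 30 × 9120 = 273600 frames; B emits 30000/1001 × 9120 = 273600000/1001.
Difference = 273600/1001 frames (≈ 273.3267); B is behind A.

273600/1001 frames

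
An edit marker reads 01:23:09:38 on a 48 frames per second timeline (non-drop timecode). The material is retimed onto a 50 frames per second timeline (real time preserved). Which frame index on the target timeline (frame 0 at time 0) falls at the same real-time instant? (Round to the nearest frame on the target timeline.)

Source frame index: (1×3600 + 23×60 + 9) × 48 + 38 = 239510.
Real time: 239510 / (48) = 119755/24 s.
Target frame: (119755/24) × (50) = 2993875/12 ≈ 249489.583 → 249490.

frame 249490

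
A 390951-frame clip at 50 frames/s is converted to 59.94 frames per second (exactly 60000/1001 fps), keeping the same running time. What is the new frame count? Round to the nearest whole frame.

Frames at target rate = 390951 × (60000/1001) / (50) = 42649200/91 ≈ 468672.527.
Nearest whole frame: 468673.

468673 frames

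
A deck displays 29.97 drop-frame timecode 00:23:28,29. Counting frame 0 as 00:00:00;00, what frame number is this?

As if non-drop at 30 labels/s: (0 × 3600 + 23 × 60 + 28) × 30 + 29 = 42269.
Minute boundaries passed: 23; those not divisible by 10: 23 − 2 = 21; dropped labels = 2 × 21 = 42.
Actual frame index = 42269 − 42 = 42227.

42227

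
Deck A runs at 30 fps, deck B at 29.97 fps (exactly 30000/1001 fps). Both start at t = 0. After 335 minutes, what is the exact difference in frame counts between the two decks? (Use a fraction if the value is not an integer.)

603000/1001 frames

335 min = 20100 s.
A emits 30 × 20100 = 603000 frames; B emits 30000/1001 × 20100 = 603000000/1001.
Difference = 603000/1001 frames (≈ 602.3976); B is behind A.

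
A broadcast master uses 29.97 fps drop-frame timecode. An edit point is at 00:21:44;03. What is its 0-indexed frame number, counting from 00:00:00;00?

39085

As if non-drop at 30 labels/s: (0 × 3600 + 21 × 60 + 44) × 30 + 3 = 39123.
Minute boundaries passed: 21; those not divisible by 10: 21 − 2 = 19; dropped labels = 2 × 19 = 38.
Actual frame index = 39123 − 38 = 39085.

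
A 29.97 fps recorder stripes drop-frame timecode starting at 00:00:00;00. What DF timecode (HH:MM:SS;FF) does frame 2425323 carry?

Ten DF minutes hold 17982 frames, so frame 2425323 lies in block 134 (frames 2409588–2427569) with 15735 frames into that block.
The block's first minute is 1800 frames and the rest 1798 each; 15735 frames reaches minute 8, so 134 × 18 + 8 × 2 = 2428 labels have been skipped so far.
Adding those back, label number 2425323 + 2428 = 2427751 at 30 labels/s is 80925 s + 1 f = 22 h 28 min 45 s frame 1, i.e. 22:28:45;01.

22:28:45;01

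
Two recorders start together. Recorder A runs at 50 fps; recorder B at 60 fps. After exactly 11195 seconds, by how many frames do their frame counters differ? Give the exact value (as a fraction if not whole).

111950 frames

A emits 50 × 11195 = 559750 frames; B emits 60 × 11195 = 671700.
Difference = 111950 frames; B is ahead of A.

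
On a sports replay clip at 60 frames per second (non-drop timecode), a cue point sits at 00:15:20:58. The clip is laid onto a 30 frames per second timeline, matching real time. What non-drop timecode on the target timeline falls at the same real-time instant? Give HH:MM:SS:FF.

Source frame index: (0×3600 + 15×60 + 20) × 60 + 58 = 55258.
Real time: 55258 / (60) = 27629/30 s.
Target frame: (27629/30) × (30) = 27629.
At 30 labels/s: frame 27629 → 00:15:20:29.

00:15:20:29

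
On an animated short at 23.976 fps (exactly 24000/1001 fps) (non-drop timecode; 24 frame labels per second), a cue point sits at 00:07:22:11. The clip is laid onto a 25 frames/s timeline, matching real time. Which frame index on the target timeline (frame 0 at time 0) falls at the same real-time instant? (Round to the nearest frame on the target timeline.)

Source frame index: (0×3600 + 7×60 + 22) × 24 + 11 = 10619.
Real time: 10619 / (24000/1001) = 10629619/24000 s.
Target frame: (10629619/24000) × (25) = 10629619/960 ≈ 11072.520 → 11073.

frame 11073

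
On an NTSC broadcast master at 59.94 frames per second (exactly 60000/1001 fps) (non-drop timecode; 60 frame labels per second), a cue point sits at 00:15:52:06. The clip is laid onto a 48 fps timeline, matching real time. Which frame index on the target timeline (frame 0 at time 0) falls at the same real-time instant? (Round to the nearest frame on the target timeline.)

Source frame index: (0×3600 + 15×60 + 52) × 60 + 6 = 57126.
Real time: 57126 / (60000/1001) = 9530521/10000 s.
Target frame: (9530521/10000) × (48) = 28591563/625 ≈ 45746.501 → 45747.

frame 45747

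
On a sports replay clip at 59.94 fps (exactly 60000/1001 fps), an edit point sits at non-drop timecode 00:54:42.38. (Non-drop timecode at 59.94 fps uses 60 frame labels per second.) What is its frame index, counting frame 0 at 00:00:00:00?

frame 196958

Total seconds to the label: (0 × 3600 + 54 × 60 + 42) = 3282.
Frame index = 3282 × 60 + 38 = 196958.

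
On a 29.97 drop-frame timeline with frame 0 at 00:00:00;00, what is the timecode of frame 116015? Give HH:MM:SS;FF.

Ten DF minutes hold 17982 frames, so frame 116015 lies in block 6 (frames 107892–125873) with 8123 frames into that block.
The block's first minute is 1800 frames and the rest 1798 each; 8123 frames reaches minute 4, so 6 × 18 + 4 × 2 = 116 labels have been skipped so far.
Adding those back, label number 116015 + 116 = 116131 at 30 labels/s is 3871 s + 1 f = 1 h 4 min 31 s frame 1, i.e. 01:04:31;01.

01:04:31;01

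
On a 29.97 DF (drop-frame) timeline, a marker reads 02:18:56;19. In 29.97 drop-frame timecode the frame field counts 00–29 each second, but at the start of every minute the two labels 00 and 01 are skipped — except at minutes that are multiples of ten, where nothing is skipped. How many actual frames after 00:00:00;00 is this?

Complete 10-minute blocks: 13, each 17982 frames → 233766.
Remaining 8 whole minutes in the current block: 1800 + 7 × 1798 = 14386 frames.
Within the current minute: 56 × 30 + 19 − 2 = 1697 (labels ;00/;01 skipped at this minute). Total = 233766 + 14386 + 1697 = 249849.

249849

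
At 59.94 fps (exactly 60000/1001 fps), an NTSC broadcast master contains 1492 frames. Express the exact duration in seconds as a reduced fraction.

373373/15000 seconds

Running time = 1492 ÷ (60000/1001) = 1492 × 1001/60000 = 373373/15000 s.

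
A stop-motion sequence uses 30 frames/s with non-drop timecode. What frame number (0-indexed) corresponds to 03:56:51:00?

426330

Total seconds to the label: (3 × 3600 + 56 × 60 + 51) = 14211.
Frame index = 14211 × 30 + 0 = 426330.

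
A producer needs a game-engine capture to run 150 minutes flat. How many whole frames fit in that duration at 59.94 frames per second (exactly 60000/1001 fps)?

150 min = 9000 s.
Frames = 9000 × 60000/1001 = 540000000/1001 ≈ 539460.5395.
Complete frames: 539460.

539460 frames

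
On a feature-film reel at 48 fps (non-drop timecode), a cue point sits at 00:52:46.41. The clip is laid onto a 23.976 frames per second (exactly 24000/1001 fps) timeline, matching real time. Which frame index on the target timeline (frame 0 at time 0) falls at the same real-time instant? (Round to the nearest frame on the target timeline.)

Source frame index: (0×3600 + 52×60 + 46) × 48 + 41 = 152009.
Real time: 152009 / (48) = 152009/48 s.
Target frame: (152009/48) × (24000/1001) = 531500/7 ≈ 75928.571 → 75929.

frame 75929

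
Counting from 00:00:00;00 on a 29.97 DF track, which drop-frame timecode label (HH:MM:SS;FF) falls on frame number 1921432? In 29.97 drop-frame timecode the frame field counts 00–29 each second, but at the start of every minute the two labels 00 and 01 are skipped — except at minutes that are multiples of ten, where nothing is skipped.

Each 10-minute DF block holds 10 × 60 × 30 − 9 × 2 = 17982 frames. 1921432 ÷ 17982 → 106 full blocks, remainder 15340.
Within the partial block the first minute is 1800 frames and each further minute 1798, so 8 further minute boundaries passed. Total skipped labels = 18 × 106 + 2 × 8 = 1924.
Non-drop label index = 1921432 + 1924 = 1923356; at 30 labels/s that is 17:48:31:26, i.e. DF 17:48:31;26.

17:48:31;26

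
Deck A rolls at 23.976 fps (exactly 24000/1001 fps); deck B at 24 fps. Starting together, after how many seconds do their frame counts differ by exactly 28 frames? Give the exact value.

The gap grows by |24 − 24000/1001| = 24/1001 frames per second.
Time for a 28-frame gap: 28 ÷ (24/1001) = 7007/6 s.

7007/6 seconds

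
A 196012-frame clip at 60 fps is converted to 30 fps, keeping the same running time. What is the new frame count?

Target frames = source frames × (target rate / source rate) = 196012 × (30)/(60) = 196012 × 1/2 = 98006.

98006 frames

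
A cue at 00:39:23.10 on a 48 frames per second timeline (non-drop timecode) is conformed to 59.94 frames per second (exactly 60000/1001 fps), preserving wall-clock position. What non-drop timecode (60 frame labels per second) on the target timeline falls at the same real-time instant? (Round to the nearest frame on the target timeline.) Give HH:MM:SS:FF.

Source frame index: (0×3600 + 39×60 + 23) × 48 + 10 = 113434.
Real time: 113434 / (48) = 56717/24 s.
Target frame: (56717/24) × (60000/1001) = 141792500/1001 ≈ 141650.849 → 141651.
At 60 labels/s: frame 141651 → 00:39:20:51.

00:39:20:51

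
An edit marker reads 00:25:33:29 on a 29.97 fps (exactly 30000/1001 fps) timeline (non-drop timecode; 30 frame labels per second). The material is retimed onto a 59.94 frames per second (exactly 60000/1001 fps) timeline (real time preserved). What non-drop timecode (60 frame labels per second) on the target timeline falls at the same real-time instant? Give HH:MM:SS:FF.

00:25:33:58

Source frame index: (0×3600 + 25×60 + 33) × 30 + 29 = 46019.
Real time: 46019 / (30000/1001) = 46065019/30000 s.
Target frame: (46065019/30000) × (60000/1001) = 92038.
At 60 labels/s: frame 92038 → 00:25:33:58.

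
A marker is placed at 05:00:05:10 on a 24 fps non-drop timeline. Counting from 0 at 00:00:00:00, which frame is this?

432130

Total seconds to the label: (5 × 3600 + 0 × 60 + 5) = 18005.
Frame index = 18005 × 24 + 10 = 432130.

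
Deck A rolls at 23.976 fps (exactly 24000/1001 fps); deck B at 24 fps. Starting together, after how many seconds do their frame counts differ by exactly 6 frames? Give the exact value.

250.25 seconds

The gap grows by |24 − 24000/1001| = 24/1001 frames per second.
Time for a 6-frame gap: 6 ÷ (24/1001) = 250.25 s.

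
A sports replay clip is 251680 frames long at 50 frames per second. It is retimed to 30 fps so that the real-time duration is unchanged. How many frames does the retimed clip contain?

151008 frames

Target frames = source frames × (target rate / source rate) = 251680 × (30)/(50) = 251680 × 3/5 = 151008.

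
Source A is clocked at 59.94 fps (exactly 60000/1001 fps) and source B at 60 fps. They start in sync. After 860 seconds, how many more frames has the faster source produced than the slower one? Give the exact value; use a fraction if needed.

A emits 60000/1001 × 860 = 51600000/1001 frames; B emits 60 × 860 = 51600.
Difference = 51600/1001 frames (≈ 51.5485); B is ahead of A.

51600/1001 frames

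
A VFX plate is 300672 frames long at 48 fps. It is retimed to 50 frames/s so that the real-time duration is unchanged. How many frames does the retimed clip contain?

313200 frames

Target frames = source frames × (target rate / source rate) = 300672 × (50)/(48) = 300672 × 25/24 = 313200.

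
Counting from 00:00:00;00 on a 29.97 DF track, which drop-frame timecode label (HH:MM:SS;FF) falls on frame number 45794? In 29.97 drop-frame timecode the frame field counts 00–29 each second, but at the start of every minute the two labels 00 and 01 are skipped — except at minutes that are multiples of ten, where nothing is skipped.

Each 10-minute DF block holds 10 × 60 × 30 − 9 × 2 = 17982 frames. 45794 ÷ 17982 → 2 full blocks, remainder 9830.
Within the partial block the first minute is 1800 frames and each further minute 1798, so 5 further minute boundaries passed. Total skipped labels = 18 × 2 + 2 × 5 = 46.
Non-drop label index = 45794 + 46 = 45840; at 30 labels/s that is 00:25:28:00, i.e. DF 00:25:28;00.

00:25:28;00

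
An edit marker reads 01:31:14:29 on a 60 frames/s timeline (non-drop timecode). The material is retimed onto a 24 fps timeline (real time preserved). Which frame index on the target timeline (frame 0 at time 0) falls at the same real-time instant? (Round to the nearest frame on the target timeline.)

frame 131388

Source frame index: (1×3600 + 31×60 + 14) × 60 + 29 = 328469.
Real time: 328469 / (60) = 328469/60 s.
Target frame: (328469/60) × (24) = 656938/5 ≈ 131387.600 → 131388.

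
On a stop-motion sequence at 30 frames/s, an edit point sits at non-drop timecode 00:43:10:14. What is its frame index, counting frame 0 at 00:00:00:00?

frame 77714

Total seconds to the label: (0 × 3600 + 43 × 60 + 10) = 2590.
Frame index = 2590 × 30 + 14 = 77714.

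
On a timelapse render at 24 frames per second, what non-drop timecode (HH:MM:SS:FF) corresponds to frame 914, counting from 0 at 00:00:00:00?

00:00:38:02

914 ÷ 24 = 38 full seconds, remainder 2 frames.
38 s = 0 h 0 min 38 s.
Timecode: 00:00:38:02.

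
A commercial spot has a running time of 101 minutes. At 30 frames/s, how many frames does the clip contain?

101 min = 6060 s.
Frames = 6060 × 30 = 181800.

181800 frames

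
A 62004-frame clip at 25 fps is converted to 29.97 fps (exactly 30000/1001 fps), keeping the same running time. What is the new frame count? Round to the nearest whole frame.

74330 frames

Frames at target rate = 62004 × (30000/1001) / (25) = 74404800/1001 ≈ 74330.470.
Nearest whole frame: 74330.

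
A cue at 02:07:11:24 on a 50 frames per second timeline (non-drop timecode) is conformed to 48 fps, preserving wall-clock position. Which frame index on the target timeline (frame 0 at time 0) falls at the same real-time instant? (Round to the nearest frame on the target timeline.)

Source frame index: (2×3600 + 7×60 + 11) × 50 + 24 = 381574.
Real time: 381574 / (50) = 190787/25 s.
Target frame: (190787/25) × (48) = 9157776/25 ≈ 366311.040 → 366311.

frame 366311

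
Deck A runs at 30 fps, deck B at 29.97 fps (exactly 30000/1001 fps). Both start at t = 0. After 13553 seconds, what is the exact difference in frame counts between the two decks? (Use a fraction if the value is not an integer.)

406590/1001 frames

A emits 30 × 13553 = 406590 frames; B emits 30000/1001 × 13553 = 406590000/1001.
Difference = 406590/1001 frames (≈ 406.1838); B is behind A.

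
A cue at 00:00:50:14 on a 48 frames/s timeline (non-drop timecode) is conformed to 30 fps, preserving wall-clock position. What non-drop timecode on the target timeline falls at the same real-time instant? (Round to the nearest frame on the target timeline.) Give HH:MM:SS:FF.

Source frame index: (0×3600 + 0×60 + 50) × 48 + 14 = 2414.
Real time: 2414 / (48) = 1207/24 s.
Target frame: (1207/24) × (30) = 6035/4 ≈ 1508.750 → 1509.
At 30 labels/s: frame 1509 → 00:00:50:09.

00:00:50:09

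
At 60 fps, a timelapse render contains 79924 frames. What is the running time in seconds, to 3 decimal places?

Running time = 79924 × 1/60 = 19981/15 s ≈ 1332.067 s.

1332.067 seconds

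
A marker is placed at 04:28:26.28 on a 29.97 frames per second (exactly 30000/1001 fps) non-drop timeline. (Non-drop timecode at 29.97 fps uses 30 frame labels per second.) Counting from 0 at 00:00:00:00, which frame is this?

Total seconds to the label: (4 × 3600 + 28 × 60 + 26) = 16106.
Frame index = 16106 × 30 + 28 = 483208.

483208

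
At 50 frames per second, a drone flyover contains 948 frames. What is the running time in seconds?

Running time = 948 / (50) = 18.96 s.

18.96 seconds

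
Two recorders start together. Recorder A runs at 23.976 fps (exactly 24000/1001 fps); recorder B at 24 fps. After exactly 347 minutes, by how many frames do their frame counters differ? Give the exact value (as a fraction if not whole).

499680/1001 frames

347 min = 20820 s.
A emits 24000/1001 × 20820 = 499680000/1001 frames; B emits 24 × 20820 = 499680.
Difference = 499680/1001 frames (≈ 499.1808); B is ahead of A.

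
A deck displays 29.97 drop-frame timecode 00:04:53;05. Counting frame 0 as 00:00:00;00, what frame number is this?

As if non-drop at 30 labels/s: (0 × 3600 + 4 × 60 + 53) × 30 + 5 = 8795.
Minute boundaries passed: 4; those not divisible by 10: 4 − 0 = 4; dropped labels = 2 × 4 = 8.
Actual frame index = 8795 − 8 = 8787.

8787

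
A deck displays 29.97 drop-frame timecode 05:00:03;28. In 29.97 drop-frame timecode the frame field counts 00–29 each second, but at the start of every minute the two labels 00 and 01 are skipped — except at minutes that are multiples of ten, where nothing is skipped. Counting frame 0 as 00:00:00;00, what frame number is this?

539578

Complete 10-minute blocks: 30, each 17982 frames → 539460.
Remaining 0 whole minutes in the current block: 0 frames.
Within the current minute: 3 × 30 + 28 = 118. Total = 539460 + 0 + 118 = 539578.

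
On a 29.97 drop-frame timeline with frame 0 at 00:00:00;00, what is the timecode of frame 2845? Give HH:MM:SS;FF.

00:01:34;27

Each 10-minute DF block holds 10 × 60 × 30 − 9 × 2 = 17982 frames. 2845 ÷ 17982 → 0 full blocks, remainder 2845.
Within the partial block the first minute is 1800 frames and each further minute 1798, so 1 further minute boundary passed. Total skipped labels = 18 × 0 + 2 × 1 = 2.
Non-drop label index = 2845 + 2 = 2847; at 30 labels/s that is 00:01:34:27, i.e. DF 00:01:34;27.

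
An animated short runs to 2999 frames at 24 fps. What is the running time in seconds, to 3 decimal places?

124.958 seconds

Running time = 2999 × 1/24 = 2999/24 s ≈ 124.958 s.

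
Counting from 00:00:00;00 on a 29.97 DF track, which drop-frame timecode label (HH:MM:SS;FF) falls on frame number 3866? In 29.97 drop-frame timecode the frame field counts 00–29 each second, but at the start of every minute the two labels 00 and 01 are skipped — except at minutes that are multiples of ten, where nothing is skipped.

00:02:09;00

Each 10-minute DF block holds 10 × 60 × 30 − 9 × 2 = 17982 frames. 3866 ÷ 17982 → 0 full blocks, remainder 3866.
Within the partial block the first minute is 1800 frames and each further minute 1798, so 2 further minute boundaries passed. Total skipped labels = 18 × 0 + 2 × 2 = 4.
Non-drop label index = 3866 + 4 = 3870; at 30 labels/s that is 00:02:09:00, i.e. DF 00:02:09;00.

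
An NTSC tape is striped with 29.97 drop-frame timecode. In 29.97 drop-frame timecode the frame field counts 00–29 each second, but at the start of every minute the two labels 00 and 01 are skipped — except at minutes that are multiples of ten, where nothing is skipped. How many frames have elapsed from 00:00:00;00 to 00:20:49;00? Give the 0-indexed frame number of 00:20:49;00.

37434

As if non-drop at 30 labels/s: (0 × 3600 + 20 × 60 + 49) × 30 + 0 = 37470.
Minute boundaries passed: 20; those not divisible by 10: 20 − 2 = 18; dropped labels = 2 × 18 = 36.
Actual frame index = 37470 − 36 = 37434.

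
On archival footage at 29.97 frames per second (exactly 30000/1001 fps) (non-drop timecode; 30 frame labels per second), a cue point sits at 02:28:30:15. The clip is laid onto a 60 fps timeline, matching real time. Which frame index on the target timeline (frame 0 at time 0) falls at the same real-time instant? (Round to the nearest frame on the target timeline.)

frame 535165

Source frame index: (2×3600 + 28×60 + 30) × 30 + 15 = 267315.
Real time: 267315 / (30000/1001) = 17838821/2000 s.
Target frame: (17838821/2000) × (60) = 53516463/100 ≈ 535164.630 → 535165.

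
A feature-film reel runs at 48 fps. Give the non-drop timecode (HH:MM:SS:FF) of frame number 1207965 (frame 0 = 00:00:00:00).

1207965 ÷ 48 = 25165 full seconds, remainder 45 frames.
25165 s = 6 h 59 min 25 s.
Timecode: 06:59:25:45.

06:59:25:45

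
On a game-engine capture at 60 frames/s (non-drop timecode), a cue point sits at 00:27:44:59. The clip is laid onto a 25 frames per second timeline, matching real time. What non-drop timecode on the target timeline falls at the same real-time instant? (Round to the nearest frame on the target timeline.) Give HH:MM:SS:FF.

00:27:45:00

Source frame index: (0×3600 + 27×60 + 44) × 60 + 59 = 99899.
Real time: 99899 / (60) = 99899/60 s.
Target frame: (99899/60) × (25) = 499495/12 ≈ 41624.583 → 41625.
At 25 labels/s: frame 41625 → 00:27:45:00.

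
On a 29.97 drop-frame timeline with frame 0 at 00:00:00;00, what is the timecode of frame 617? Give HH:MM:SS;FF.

00:00:20;17

Each 10-minute DF block holds 10 × 60 × 30 − 9 × 2 = 17982 frames. 617 ÷ 17982 → 0 full blocks, remainder 617.
Within the partial block the first minute is 1800 frames and each further minute 1798, so 0 further minute boundaries passed. Total skipped labels = 18 × 0 + 2 × 0 = 0.
Non-drop label index = 617 + 0 = 617; at 30 labels/s that is 00:00:20:17, i.e. DF 00:00:20;17.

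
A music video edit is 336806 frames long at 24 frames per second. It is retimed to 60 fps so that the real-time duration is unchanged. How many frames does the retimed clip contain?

Target frames = source frames × (target rate / source rate) = 336806 × (60)/(24) = 336806 × 5/2 = 842015.

842015 frames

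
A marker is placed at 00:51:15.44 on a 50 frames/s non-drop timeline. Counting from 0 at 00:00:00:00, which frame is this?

Total seconds to the label: (0 × 3600 + 51 × 60 + 15) = 3075.
Frame index = 3075 × 50 + 44 = 153794.

153794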